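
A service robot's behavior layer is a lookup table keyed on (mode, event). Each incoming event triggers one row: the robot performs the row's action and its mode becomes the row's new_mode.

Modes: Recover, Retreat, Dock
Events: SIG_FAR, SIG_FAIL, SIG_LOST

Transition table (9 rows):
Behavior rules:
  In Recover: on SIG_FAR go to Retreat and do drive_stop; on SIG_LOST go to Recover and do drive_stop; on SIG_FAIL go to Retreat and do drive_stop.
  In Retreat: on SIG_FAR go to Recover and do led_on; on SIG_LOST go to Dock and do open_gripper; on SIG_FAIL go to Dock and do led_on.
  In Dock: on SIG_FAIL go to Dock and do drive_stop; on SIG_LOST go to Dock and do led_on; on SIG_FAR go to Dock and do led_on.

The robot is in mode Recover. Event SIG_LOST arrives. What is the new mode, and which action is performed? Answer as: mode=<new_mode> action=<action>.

mode=Recover action=drive_stop

current mode = Recover; filter table to that mode:
  (Recover, SIG_FAR) → (Retreat, drive_stop)
  (Recover, SIG_LOST) → (Recover, drive_stop)  ← event matches
  (Recover, SIG_FAIL) → (Retreat, drive_stop)
event = SIG_LOST selects (Recover, drive_stop)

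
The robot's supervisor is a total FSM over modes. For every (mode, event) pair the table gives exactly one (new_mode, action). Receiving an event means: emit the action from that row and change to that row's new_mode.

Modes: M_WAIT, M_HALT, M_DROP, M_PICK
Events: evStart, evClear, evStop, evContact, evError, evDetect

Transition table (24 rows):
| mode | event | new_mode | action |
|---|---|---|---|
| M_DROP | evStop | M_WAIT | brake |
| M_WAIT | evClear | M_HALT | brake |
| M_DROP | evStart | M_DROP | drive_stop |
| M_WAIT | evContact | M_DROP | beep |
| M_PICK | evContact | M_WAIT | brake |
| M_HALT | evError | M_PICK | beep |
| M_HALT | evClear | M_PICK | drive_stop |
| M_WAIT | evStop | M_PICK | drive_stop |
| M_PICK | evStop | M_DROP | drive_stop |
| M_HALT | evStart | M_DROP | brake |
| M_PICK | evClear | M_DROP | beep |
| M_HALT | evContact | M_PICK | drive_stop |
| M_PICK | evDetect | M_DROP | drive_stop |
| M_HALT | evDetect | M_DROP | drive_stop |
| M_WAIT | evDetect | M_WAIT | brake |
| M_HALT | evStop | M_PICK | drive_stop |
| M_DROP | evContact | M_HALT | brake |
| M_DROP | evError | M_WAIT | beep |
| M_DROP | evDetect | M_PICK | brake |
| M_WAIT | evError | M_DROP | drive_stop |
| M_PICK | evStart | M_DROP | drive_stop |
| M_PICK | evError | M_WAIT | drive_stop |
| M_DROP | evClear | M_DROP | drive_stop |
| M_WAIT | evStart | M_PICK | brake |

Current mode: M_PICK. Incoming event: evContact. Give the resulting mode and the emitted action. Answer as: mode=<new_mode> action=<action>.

mode=M_WAIT action=brake

current mode = M_PICK; filter table to that mode:
  (M_PICK, evContact) → (M_WAIT, brake)  ← event matches
  (M_PICK, evStop) → (M_DROP, drive_stop)
  (M_PICK, evClear) → (M_DROP, beep)
  (M_PICK, evDetect) → (M_DROP, drive_stop)
  (M_PICK, evStart) → (M_DROP, drive_stop)
  (M_PICK, evError) → (M_WAIT, drive_stop)
event = evContact selects (M_WAIT, brake)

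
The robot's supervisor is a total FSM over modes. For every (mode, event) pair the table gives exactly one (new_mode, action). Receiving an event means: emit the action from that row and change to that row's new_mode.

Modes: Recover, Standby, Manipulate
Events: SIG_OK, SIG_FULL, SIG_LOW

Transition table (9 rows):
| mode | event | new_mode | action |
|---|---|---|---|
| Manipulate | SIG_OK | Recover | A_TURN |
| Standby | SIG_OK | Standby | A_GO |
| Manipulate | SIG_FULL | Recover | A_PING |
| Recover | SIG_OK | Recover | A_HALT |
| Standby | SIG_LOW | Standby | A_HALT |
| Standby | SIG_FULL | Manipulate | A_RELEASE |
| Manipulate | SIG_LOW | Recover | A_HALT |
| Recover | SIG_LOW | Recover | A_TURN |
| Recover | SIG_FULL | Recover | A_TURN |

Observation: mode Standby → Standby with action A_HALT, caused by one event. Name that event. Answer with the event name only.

try SIG_OK: (Standby, SIG_OK) → (Standby, A_GO)
try SIG_FULL: (Standby, SIG_FULL) → (Manipulate, A_RELEASE)
try SIG_LOW: (Standby, SIG_LOW) → (Standby, A_HALT)  ← matches

SIG_LOW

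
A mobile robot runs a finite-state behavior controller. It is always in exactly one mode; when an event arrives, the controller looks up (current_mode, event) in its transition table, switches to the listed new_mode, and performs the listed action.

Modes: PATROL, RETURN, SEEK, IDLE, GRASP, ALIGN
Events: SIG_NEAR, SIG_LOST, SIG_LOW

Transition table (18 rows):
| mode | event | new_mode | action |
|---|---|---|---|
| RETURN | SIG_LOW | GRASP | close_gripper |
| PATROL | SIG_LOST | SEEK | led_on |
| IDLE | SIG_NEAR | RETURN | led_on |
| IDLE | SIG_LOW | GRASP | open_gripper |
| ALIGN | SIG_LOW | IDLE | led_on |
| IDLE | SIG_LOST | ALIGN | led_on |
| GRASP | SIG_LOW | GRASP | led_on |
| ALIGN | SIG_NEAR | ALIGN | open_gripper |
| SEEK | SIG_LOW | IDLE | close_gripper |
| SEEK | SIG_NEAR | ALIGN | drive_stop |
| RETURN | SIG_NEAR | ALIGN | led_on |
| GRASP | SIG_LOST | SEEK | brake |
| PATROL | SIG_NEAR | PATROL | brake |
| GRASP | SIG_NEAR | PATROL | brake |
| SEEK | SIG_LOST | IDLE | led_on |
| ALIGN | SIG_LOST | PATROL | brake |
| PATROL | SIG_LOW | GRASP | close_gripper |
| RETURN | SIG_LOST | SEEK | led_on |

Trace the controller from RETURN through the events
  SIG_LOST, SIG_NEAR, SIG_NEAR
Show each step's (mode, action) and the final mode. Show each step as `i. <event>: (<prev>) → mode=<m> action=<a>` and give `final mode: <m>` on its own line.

final mode: ALIGN

1. SIG_LOST: (RETURN) → mode=SEEK action=led_on
2. SIG_NEAR: (SEEK) → mode=ALIGN action=drive_stop
3. SIG_NEAR: (ALIGN) → mode=ALIGN action=open_gripper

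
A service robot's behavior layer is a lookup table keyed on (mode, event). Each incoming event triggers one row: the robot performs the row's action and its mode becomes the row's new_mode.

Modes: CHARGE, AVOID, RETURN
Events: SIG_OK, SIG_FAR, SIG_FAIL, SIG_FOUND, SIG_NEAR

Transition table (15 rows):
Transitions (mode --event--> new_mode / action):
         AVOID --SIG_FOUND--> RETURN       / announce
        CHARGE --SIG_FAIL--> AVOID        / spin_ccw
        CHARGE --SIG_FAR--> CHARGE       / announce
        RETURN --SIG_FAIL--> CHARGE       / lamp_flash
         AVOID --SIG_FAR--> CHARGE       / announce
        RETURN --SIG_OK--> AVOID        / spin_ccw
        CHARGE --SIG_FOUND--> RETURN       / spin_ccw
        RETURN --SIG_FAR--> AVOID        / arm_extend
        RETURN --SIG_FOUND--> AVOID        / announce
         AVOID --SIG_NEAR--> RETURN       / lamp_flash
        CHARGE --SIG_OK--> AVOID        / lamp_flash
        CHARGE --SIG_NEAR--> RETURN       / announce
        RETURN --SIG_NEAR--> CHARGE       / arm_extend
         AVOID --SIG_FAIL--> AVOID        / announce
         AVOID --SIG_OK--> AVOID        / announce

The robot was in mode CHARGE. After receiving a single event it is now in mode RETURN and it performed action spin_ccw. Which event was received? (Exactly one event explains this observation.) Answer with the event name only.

try SIG_OK: (CHARGE, SIG_OK) → (AVOID, lamp_flash)
try SIG_FAR: (CHARGE, SIG_FAR) → (CHARGE, announce)
try SIG_FAIL: (CHARGE, SIG_FAIL) → (AVOID, spin_ccw)
try SIG_FOUND: (CHARGE, SIG_FOUND) → (RETURN, spin_ccw)  ← matches
try SIG_NEAR: (CHARGE, SIG_NEAR) → (RETURN, announce)

SIG_FOUND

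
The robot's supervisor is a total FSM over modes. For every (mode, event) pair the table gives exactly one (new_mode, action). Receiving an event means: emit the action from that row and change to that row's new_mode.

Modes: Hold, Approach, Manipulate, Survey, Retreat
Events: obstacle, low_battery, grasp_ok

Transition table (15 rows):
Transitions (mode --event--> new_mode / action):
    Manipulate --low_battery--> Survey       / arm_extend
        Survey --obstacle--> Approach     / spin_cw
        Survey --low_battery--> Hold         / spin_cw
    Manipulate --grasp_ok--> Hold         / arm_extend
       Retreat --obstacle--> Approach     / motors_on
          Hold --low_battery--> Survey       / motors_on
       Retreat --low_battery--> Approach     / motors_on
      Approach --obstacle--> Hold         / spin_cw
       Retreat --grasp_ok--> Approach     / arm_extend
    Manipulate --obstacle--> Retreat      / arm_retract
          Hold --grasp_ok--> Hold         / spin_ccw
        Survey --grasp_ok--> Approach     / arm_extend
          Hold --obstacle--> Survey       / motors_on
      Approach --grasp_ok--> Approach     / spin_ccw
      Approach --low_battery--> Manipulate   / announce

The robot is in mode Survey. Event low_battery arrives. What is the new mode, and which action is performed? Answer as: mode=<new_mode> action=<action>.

current mode = Survey; filter table to that mode:
  (Survey, obstacle) → (Approach, spin_cw)
  (Survey, low_battery) → (Hold, spin_cw)  ← event matches
  (Survey, grasp_ok) → (Approach, arm_extend)
event = low_battery selects (Hold, spin_cw)

mode=Hold action=spin_cw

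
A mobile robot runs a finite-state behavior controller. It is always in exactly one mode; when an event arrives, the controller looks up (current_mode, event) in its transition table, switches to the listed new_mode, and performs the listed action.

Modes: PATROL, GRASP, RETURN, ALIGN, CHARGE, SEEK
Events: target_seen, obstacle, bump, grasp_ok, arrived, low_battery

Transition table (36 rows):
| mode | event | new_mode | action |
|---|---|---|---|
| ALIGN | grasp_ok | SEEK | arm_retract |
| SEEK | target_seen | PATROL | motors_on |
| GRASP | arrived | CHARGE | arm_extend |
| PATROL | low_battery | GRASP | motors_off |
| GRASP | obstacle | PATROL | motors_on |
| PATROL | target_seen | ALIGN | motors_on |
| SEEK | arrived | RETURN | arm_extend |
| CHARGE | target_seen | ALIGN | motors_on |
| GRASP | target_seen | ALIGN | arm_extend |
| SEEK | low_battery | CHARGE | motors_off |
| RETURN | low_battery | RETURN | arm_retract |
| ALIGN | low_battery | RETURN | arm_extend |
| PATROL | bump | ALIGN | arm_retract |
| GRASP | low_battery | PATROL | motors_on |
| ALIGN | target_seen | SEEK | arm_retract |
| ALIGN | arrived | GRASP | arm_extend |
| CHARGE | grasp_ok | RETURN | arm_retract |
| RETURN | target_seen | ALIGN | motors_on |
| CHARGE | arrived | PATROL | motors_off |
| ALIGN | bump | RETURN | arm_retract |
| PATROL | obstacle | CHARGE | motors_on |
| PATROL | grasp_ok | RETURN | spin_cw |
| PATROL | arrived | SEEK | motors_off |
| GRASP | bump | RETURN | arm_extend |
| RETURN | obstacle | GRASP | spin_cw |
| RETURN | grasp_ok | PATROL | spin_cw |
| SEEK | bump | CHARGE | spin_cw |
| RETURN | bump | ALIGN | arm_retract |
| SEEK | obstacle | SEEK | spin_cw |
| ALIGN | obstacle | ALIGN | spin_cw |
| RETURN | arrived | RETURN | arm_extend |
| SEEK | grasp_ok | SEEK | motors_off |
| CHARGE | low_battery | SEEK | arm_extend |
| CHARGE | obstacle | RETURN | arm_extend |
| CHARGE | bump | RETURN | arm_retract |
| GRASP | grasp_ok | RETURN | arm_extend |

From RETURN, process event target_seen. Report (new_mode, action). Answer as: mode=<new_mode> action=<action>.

mode=ALIGN action=motors_on

current mode = RETURN; filter table to that mode:
  (RETURN, low_battery) → (RETURN, arm_retract)
  (RETURN, target_seen) → (ALIGN, motors_on)  ← event matches
  (RETURN, obstacle) → (GRASP, spin_cw)
  (RETURN, grasp_ok) → (PATROL, spin_cw)
  (RETURN, bump) → (ALIGN, arm_retract)
  (RETURN, arrived) → (RETURN, arm_extend)
event = target_seen selects (ALIGN, motors_on)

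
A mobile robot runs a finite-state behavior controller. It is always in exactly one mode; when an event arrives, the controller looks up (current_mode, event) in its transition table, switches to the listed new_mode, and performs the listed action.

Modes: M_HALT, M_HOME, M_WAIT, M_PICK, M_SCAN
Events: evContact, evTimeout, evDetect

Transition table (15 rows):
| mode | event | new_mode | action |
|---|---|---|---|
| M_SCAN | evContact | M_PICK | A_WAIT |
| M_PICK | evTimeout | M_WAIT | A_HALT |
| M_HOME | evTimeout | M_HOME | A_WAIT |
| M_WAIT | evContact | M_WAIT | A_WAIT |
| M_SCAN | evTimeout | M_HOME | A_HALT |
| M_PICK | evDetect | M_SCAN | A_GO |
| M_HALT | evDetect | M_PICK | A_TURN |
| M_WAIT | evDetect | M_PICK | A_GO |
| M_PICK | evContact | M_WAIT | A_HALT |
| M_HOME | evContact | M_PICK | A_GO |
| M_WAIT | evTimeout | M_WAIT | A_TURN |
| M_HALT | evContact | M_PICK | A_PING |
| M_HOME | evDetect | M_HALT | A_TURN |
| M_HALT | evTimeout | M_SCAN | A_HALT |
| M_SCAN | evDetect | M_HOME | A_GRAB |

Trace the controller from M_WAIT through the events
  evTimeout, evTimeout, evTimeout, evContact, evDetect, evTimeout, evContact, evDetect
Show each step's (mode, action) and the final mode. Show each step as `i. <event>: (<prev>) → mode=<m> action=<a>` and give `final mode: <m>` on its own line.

1. evTimeout: (M_WAIT) → mode=M_WAIT action=A_TURN
2. evTimeout: (M_WAIT) → mode=M_WAIT action=A_TURN
3. evTimeout: (M_WAIT) → mode=M_WAIT action=A_TURN
4. evContact: (M_WAIT) → mode=M_WAIT action=A_WAIT
5. evDetect: (M_WAIT) → mode=M_PICK action=A_GO
6. evTimeout: (M_PICK) → mode=M_WAIT action=A_HALT
7. evContact: (M_WAIT) → mode=M_WAIT action=A_WAIT
8. evDetect: (M_WAIT) → mode=M_PICK action=A_GO

final mode: M_PICK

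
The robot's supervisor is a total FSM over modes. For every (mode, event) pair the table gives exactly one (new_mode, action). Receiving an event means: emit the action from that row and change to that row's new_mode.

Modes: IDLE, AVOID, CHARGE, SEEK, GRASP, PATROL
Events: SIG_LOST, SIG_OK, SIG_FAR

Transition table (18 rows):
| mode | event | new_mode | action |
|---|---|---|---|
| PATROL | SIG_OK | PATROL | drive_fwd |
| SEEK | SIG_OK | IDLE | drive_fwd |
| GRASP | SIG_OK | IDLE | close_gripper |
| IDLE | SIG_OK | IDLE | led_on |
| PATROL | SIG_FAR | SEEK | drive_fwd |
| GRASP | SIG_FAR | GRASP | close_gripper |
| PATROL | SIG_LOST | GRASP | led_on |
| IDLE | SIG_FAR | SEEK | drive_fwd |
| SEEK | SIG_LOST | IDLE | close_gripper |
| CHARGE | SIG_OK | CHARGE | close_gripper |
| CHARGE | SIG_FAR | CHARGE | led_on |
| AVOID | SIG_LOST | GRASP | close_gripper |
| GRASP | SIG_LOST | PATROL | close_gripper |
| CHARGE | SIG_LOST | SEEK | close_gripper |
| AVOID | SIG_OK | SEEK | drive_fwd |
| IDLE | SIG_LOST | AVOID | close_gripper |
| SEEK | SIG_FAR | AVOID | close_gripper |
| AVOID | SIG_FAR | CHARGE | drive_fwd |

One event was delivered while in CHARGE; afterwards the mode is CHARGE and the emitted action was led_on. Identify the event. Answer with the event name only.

SIG_FAR

try SIG_LOST: (CHARGE, SIG_LOST) → (SEEK, close_gripper)
try SIG_OK: (CHARGE, SIG_OK) → (CHARGE, close_gripper)
try SIG_FAR: (CHARGE, SIG_FAR) → (CHARGE, led_on)  ← matches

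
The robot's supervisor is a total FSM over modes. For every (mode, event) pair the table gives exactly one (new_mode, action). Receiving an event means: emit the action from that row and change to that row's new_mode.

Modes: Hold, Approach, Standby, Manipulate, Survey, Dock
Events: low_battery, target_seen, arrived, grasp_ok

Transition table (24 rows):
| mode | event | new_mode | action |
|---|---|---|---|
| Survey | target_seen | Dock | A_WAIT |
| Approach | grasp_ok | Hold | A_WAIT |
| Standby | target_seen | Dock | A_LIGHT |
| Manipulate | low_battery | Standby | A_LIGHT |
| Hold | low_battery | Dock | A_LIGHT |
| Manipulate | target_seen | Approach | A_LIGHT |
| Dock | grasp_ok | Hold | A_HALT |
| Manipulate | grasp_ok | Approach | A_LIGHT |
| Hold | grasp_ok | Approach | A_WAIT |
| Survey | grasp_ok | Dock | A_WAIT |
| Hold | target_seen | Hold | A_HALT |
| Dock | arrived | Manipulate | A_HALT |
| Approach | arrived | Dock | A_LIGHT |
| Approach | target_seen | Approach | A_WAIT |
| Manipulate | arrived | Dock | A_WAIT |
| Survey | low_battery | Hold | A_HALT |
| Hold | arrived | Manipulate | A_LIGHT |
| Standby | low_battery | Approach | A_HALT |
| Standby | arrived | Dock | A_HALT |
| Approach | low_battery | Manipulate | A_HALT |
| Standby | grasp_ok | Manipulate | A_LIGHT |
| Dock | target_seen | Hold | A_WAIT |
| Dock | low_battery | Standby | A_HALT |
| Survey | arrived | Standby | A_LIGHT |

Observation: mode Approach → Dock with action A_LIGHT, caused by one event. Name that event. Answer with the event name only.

arrived

try low_battery: (Approach, low_battery) → (Manipulate, A_HALT)
try target_seen: (Approach, target_seen) → (Approach, A_WAIT)
try arrived: (Approach, arrived) → (Dock, A_LIGHT)  ← matches
try grasp_ok: (Approach, grasp_ok) → (Hold, A_WAIT)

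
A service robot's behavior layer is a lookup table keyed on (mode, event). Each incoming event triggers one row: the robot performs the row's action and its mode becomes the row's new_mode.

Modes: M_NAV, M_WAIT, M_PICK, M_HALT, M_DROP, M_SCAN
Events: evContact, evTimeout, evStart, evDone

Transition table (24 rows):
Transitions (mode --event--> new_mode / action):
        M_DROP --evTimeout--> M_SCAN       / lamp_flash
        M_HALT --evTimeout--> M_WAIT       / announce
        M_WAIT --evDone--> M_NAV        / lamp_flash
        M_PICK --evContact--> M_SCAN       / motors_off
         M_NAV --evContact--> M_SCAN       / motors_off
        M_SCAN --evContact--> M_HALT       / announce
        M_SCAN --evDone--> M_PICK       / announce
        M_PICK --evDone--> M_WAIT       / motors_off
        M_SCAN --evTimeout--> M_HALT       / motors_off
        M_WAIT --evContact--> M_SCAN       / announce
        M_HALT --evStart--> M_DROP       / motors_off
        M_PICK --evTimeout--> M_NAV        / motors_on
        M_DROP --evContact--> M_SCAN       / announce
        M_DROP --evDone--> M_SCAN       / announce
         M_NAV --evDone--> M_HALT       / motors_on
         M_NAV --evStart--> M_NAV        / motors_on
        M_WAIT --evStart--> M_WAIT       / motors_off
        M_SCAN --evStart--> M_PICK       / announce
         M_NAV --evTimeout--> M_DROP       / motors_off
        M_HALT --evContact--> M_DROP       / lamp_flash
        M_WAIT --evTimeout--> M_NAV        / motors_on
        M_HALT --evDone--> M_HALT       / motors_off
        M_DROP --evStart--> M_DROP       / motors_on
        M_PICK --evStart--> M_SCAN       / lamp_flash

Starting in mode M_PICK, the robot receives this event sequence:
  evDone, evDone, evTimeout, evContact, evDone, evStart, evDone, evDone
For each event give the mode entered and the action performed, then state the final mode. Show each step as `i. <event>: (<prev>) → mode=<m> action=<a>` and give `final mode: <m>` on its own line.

1. evDone: (M_PICK) → mode=M_WAIT action=motors_off
2. evDone: (M_WAIT) → mode=M_NAV action=lamp_flash
3. evTimeout: (M_NAV) → mode=M_DROP action=motors_off
4. evContact: (M_DROP) → mode=M_SCAN action=announce
5. evDone: (M_SCAN) → mode=M_PICK action=announce
6. evStart: (M_PICK) → mode=M_SCAN action=lamp_flash
7. evDone: (M_SCAN) → mode=M_PICK action=announce
8. evDone: (M_PICK) → mode=M_WAIT action=motors_off

final mode: M_WAIT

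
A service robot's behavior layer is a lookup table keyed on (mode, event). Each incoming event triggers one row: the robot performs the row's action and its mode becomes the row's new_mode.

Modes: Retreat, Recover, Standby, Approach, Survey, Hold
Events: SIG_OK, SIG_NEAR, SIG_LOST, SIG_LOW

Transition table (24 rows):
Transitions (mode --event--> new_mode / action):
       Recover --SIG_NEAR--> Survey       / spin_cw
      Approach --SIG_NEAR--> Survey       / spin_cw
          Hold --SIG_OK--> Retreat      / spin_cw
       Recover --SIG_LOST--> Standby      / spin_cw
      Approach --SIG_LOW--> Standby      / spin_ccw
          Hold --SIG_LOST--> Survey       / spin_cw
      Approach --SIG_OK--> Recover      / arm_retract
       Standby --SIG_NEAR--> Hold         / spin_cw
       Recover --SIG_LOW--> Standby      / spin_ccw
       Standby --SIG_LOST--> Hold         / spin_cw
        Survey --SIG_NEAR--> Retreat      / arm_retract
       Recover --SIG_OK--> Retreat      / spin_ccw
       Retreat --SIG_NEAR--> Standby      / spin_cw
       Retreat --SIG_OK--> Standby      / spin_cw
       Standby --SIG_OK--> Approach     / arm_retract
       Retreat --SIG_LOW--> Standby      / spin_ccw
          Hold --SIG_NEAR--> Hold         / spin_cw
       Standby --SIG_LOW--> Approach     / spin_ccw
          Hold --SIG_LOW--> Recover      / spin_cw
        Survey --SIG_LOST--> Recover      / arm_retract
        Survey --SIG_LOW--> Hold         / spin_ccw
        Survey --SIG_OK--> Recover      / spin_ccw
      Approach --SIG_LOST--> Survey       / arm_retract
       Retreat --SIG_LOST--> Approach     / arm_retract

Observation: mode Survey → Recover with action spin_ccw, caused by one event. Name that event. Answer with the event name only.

try SIG_OK: (Survey, SIG_OK) → (Recover, spin_ccw)  ← matches
try SIG_NEAR: (Survey, SIG_NEAR) → (Retreat, arm_retract)
try SIG_LOST: (Survey, SIG_LOST) → (Recover, arm_retract)
try SIG_LOW: (Survey, SIG_LOW) → (Hold, spin_ccw)

SIG_OK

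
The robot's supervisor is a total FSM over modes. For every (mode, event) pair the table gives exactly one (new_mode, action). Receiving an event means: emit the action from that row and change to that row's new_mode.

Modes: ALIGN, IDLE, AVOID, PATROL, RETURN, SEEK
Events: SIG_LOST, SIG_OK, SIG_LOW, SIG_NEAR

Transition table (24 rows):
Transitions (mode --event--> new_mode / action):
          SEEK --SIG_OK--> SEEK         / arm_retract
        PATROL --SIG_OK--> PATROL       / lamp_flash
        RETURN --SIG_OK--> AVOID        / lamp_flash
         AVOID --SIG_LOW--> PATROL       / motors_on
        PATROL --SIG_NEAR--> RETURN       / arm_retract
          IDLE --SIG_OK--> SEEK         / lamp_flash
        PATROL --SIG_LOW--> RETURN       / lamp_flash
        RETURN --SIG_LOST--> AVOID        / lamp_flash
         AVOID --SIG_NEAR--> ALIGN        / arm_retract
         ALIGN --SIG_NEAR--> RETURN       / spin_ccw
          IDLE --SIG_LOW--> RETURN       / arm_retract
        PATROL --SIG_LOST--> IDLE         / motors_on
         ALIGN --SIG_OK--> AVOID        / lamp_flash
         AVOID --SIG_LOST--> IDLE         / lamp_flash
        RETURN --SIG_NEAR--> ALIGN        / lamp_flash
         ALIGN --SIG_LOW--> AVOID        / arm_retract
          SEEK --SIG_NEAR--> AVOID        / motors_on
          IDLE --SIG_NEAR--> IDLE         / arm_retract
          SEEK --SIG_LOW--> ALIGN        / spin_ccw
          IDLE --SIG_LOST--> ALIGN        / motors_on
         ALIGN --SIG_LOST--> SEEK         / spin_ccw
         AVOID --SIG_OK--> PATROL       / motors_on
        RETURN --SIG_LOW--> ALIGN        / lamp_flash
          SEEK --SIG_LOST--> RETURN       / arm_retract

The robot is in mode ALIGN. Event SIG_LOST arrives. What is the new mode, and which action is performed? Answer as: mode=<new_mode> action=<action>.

mode=SEEK action=spin_ccw

current mode = ALIGN; filter table to that mode:
  (ALIGN, SIG_NEAR) → (RETURN, spin_ccw)
  (ALIGN, SIG_OK) → (AVOID, lamp_flash)
  (ALIGN, SIG_LOW) → (AVOID, arm_retract)
  (ALIGN, SIG_LOST) → (SEEK, spin_ccw)  ← event matches
event = SIG_LOST selects (SEEK, spin_ccw)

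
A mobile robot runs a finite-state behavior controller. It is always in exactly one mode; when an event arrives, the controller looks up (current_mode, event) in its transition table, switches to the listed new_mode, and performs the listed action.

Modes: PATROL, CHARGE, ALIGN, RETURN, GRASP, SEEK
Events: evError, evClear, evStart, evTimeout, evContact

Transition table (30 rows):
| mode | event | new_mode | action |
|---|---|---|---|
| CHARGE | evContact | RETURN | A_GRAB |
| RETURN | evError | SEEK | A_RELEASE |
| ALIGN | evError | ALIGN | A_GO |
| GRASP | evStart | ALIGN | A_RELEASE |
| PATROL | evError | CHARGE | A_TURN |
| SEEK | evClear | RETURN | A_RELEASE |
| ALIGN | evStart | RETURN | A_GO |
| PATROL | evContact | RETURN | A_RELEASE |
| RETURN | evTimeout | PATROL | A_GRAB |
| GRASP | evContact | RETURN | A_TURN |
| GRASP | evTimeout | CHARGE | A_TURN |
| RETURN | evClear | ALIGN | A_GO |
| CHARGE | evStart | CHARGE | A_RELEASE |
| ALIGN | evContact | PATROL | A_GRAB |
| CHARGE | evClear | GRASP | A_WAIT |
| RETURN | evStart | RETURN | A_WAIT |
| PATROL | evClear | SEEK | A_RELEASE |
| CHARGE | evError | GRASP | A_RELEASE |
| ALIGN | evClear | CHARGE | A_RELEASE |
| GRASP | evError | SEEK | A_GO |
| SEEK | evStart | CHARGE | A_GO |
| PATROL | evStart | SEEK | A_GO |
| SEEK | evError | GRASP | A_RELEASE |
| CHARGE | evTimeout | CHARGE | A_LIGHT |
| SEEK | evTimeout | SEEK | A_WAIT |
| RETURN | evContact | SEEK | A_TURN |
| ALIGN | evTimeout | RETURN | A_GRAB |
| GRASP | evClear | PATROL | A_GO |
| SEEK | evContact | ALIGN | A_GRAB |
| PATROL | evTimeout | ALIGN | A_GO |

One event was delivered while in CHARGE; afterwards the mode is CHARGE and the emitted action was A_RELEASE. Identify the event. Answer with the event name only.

evStart

try evError: (CHARGE, evError) → (GRASP, A_RELEASE)
try evClear: (CHARGE, evClear) → (GRASP, A_WAIT)
try evStart: (CHARGE, evStart) → (CHARGE, A_RELEASE)  ← matches
try evTimeout: (CHARGE, evTimeout) → (CHARGE, A_LIGHT)
try evContact: (CHARGE, evContact) → (RETURN, A_GRAB)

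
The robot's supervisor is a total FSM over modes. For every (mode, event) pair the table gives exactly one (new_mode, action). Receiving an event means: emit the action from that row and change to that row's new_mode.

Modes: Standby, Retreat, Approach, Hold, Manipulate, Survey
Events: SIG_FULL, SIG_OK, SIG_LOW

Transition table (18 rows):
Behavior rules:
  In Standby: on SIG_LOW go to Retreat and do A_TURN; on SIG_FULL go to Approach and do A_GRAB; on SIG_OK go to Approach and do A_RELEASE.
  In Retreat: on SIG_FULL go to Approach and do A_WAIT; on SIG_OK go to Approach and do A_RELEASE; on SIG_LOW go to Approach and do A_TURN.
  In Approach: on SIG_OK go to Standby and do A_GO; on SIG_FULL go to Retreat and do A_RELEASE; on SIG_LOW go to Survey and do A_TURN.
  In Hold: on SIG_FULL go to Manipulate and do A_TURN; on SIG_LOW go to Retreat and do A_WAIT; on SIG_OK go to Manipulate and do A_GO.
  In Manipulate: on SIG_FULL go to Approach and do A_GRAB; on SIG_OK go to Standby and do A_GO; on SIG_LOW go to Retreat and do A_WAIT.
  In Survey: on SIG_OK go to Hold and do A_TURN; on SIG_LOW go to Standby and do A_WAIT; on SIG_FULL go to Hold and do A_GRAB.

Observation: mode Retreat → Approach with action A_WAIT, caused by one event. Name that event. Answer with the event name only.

try SIG_FULL: (Retreat, SIG_FULL) → (Approach, A_WAIT)  ← matches
try SIG_OK: (Retreat, SIG_OK) → (Approach, A_RELEASE)
try SIG_LOW: (Retreat, SIG_LOW) → (Approach, A_TURN)

SIG_FULL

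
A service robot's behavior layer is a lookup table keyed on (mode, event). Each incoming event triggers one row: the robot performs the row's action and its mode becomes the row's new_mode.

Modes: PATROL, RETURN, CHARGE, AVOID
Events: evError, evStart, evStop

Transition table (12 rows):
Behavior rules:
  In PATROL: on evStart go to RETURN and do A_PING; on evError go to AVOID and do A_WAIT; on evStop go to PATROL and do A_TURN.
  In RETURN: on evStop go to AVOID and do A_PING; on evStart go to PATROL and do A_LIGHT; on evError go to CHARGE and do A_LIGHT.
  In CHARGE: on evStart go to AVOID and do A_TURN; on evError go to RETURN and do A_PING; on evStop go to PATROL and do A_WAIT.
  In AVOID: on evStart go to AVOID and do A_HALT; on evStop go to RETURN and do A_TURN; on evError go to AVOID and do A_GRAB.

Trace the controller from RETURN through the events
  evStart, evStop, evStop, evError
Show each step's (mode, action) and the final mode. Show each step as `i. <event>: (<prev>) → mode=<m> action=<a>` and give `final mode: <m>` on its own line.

1. evStart: (RETURN) → mode=PATROL action=A_LIGHT
2. evStop: (PATROL) → mode=PATROL action=A_TURN
3. evStop: (PATROL) → mode=PATROL action=A_TURN
4. evError: (PATROL) → mode=AVOID action=A_WAIT

final mode: AVOID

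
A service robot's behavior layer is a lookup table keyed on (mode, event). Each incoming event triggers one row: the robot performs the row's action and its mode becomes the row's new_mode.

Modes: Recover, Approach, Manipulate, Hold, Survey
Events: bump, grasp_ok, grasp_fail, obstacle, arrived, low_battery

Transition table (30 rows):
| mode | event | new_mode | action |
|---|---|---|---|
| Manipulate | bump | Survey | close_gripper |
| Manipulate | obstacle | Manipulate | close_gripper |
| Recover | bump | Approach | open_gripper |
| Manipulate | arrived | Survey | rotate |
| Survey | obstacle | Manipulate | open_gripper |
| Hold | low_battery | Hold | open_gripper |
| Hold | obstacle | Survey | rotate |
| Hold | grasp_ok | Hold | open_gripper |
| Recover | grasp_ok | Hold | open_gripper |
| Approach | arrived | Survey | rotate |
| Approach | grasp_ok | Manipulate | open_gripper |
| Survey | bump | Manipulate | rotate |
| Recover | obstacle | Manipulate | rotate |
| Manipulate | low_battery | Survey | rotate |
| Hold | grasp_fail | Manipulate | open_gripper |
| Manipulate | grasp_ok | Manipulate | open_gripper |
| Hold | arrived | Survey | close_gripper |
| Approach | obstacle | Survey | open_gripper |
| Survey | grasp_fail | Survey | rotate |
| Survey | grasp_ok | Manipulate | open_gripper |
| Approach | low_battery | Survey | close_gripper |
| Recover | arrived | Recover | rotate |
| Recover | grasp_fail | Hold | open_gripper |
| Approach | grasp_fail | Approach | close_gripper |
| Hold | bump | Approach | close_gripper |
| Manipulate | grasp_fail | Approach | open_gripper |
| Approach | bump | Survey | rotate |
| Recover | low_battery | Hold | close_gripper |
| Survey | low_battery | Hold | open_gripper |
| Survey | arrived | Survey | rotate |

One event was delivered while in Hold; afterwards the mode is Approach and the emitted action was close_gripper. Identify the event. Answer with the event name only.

bump

try bump: (Hold, bump) → (Approach, close_gripper)  ← matches
try grasp_ok: (Hold, grasp_ok) → (Hold, open_gripper)
try grasp_fail: (Hold, grasp_fail) → (Manipulate, open_gripper)
try obstacle: (Hold, obstacle) → (Survey, rotate)
try arrived: (Hold, arrived) → (Survey, close_gripper)
try low_battery: (Hold, low_battery) → (Hold, open_gripper)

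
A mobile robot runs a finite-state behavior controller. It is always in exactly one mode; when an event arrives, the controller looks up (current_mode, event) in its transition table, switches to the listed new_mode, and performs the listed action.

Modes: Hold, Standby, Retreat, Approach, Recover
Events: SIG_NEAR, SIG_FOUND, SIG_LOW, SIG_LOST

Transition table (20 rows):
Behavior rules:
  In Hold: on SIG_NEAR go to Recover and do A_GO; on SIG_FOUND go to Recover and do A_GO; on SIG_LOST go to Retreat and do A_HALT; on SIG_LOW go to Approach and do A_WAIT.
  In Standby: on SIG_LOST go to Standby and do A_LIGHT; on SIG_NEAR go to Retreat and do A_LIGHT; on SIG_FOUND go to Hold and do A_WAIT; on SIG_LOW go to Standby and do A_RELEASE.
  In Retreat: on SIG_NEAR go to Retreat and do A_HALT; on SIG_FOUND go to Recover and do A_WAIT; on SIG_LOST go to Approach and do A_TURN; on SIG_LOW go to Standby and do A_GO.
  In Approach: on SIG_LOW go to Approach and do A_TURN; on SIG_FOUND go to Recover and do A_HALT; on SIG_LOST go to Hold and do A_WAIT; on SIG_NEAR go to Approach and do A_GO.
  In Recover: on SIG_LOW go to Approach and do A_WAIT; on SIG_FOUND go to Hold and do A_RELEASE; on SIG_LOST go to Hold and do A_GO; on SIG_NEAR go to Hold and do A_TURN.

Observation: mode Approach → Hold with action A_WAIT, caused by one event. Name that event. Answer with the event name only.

try SIG_NEAR: (Approach, SIG_NEAR) → (Approach, A_GO)
try SIG_FOUND: (Approach, SIG_FOUND) → (Recover, A_HALT)
try SIG_LOW: (Approach, SIG_LOW) → (Approach, A_TURN)
try SIG_LOST: (Approach, SIG_LOST) → (Hold, A_WAIT)  ← matches

SIG_LOST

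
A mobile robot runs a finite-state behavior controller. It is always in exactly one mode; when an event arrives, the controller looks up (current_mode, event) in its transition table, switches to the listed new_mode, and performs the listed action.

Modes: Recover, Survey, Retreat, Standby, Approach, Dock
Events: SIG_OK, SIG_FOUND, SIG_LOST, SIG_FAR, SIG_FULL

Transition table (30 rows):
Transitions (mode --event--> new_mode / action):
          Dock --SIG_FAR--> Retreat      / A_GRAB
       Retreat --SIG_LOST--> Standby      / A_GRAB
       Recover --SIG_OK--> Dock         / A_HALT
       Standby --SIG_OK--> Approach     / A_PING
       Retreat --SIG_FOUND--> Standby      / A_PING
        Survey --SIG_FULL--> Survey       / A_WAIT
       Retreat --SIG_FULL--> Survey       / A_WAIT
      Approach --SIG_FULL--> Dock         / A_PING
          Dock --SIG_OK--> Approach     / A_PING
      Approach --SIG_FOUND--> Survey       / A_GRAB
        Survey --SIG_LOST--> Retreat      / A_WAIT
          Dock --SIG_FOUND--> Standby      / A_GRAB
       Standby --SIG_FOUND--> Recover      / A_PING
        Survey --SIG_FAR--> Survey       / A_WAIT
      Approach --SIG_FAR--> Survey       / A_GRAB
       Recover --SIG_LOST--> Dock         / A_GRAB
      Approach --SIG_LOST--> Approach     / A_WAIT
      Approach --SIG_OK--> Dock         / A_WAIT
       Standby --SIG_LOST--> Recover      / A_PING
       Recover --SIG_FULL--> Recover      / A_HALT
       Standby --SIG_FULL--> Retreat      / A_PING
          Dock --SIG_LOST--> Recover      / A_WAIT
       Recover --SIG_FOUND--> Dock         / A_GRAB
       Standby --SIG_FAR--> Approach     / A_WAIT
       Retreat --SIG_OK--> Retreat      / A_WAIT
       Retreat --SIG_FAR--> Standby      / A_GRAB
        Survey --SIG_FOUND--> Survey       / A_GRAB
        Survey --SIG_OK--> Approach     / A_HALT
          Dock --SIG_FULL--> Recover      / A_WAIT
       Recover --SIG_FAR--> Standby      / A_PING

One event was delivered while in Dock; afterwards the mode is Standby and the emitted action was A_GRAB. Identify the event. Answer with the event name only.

try SIG_OK: (Dock, SIG_OK) → (Approach, A_PING)
try SIG_FOUND: (Dock, SIG_FOUND) → (Standby, A_GRAB)  ← matches
try SIG_LOST: (Dock, SIG_LOST) → (Recover, A_WAIT)
try SIG_FAR: (Dock, SIG_FAR) → (Retreat, A_GRAB)
try SIG_FULL: (Dock, SIG_FULL) → (Recover, A_WAIT)

SIG_FOUND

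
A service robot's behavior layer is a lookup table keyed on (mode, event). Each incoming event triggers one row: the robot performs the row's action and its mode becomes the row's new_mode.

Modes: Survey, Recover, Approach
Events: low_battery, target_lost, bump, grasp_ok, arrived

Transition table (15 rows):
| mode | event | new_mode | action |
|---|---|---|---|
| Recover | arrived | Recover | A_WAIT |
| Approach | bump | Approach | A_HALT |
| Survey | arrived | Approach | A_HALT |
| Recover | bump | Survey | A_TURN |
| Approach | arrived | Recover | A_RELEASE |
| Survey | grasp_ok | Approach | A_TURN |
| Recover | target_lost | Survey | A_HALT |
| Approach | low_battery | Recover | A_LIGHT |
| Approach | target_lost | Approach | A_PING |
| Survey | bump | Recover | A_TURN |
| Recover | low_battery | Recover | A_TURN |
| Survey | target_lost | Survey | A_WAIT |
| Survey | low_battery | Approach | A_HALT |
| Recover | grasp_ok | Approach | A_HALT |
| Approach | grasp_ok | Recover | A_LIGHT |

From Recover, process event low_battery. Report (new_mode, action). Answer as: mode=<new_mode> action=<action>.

mode=Recover action=A_TURN

current mode = Recover; filter table to that mode:
  (Recover, arrived) → (Recover, A_WAIT)
  (Recover, bump) → (Survey, A_TURN)
  (Recover, target_lost) → (Survey, A_HALT)
  (Recover, low_battery) → (Recover, A_TURN)  ← event matches
  (Recover, grasp_ok) → (Approach, A_HALT)
event = low_battery selects (Recover, A_TURN)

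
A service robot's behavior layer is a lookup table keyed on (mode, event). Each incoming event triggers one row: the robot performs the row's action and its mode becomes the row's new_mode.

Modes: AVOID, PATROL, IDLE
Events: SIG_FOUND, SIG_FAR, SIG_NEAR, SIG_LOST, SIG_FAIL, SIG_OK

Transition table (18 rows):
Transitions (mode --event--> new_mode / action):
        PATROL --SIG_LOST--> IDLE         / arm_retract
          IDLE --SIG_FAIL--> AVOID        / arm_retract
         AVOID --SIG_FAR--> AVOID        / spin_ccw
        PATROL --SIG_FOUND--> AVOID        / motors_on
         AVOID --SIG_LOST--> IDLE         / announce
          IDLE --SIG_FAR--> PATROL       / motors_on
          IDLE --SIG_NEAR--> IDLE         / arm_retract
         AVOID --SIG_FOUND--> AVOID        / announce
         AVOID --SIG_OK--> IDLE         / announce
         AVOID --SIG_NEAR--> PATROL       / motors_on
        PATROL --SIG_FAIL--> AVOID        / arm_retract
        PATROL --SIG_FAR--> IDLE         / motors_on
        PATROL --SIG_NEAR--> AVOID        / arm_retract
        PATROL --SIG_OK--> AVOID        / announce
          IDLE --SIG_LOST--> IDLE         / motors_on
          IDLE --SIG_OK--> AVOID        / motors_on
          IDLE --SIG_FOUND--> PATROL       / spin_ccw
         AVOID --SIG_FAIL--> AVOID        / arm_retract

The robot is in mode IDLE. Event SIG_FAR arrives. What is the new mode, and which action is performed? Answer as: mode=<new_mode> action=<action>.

current mode = IDLE; filter table to that mode:
  (IDLE, SIG_FAIL) → (AVOID, arm_retract)
  (IDLE, SIG_FAR) → (PATROL, motors_on)  ← event matches
  (IDLE, SIG_NEAR) → (IDLE, arm_retract)
  (IDLE, SIG_LOST) → (IDLE, motors_on)
  (IDLE, SIG_OK) → (AVOID, motors_on)
  (IDLE, SIG_FOUND) → (PATROL, spin_ccw)
event = SIG_FAR selects (PATROL, motors_on)

mode=PATROL action=motors_on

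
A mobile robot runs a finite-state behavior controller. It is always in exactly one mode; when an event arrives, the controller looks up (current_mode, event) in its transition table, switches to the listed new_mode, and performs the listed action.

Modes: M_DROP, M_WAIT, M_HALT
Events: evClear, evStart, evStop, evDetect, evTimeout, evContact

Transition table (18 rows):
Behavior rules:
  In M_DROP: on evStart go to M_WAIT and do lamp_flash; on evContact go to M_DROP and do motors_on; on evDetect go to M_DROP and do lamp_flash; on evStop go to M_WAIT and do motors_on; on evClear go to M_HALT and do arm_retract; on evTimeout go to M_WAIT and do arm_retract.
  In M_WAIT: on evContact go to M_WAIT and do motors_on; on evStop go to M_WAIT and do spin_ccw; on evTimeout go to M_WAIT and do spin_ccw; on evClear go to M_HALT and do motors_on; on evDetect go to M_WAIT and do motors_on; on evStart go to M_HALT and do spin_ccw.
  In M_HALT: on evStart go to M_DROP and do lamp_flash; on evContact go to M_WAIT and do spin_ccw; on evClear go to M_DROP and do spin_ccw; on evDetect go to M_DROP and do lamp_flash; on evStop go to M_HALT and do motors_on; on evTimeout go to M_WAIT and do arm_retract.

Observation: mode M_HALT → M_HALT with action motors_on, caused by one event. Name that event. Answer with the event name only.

try evClear: (M_HALT, evClear) → (M_DROP, spin_ccw)
try evStart: (M_HALT, evStart) → (M_DROP, lamp_flash)
try evStop: (M_HALT, evStop) → (M_HALT, motors_on)  ← matches
try evDetect: (M_HALT, evDetect) → (M_DROP, lamp_flash)
try evTimeout: (M_HALT, evTimeout) → (M_WAIT, arm_retract)
try evContact: (M_HALT, evContact) → (M_WAIT, spin_ccw)

evStop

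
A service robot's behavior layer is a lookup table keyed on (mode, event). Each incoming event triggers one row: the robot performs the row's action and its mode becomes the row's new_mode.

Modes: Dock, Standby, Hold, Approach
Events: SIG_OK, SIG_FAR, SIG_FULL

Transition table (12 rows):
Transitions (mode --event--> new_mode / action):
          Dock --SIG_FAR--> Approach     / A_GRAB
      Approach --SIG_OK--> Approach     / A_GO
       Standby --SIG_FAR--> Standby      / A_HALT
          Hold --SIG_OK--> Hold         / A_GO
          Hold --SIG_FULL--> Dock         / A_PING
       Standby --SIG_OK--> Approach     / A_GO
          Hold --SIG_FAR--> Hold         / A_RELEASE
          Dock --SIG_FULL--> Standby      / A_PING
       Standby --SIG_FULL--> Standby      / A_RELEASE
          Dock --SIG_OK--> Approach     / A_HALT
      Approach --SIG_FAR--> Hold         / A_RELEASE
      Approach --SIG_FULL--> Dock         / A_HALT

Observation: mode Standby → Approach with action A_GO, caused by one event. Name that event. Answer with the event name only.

SIG_OK

try SIG_OK: (Standby, SIG_OK) → (Approach, A_GO)  ← matches
try SIG_FAR: (Standby, SIG_FAR) → (Standby, A_HALT)
try SIG_FULL: (Standby, SIG_FULL) → (Standby, A_RELEASE)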